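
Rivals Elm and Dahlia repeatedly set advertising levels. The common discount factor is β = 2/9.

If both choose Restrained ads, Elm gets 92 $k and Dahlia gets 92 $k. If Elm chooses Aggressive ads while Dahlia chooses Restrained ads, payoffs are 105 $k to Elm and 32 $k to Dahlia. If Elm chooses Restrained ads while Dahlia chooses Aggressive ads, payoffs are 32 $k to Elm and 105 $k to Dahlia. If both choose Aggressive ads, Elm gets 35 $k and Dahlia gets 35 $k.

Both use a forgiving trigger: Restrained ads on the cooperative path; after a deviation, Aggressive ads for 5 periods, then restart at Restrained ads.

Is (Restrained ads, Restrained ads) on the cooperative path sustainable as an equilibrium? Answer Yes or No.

Yes

IC: β+…+β^5 ≥ (105−92)/(92−35) = 13/57.
At β = 2/9: partial sum = 0.2856 ≥ 0.2281. Cooperation sustainable.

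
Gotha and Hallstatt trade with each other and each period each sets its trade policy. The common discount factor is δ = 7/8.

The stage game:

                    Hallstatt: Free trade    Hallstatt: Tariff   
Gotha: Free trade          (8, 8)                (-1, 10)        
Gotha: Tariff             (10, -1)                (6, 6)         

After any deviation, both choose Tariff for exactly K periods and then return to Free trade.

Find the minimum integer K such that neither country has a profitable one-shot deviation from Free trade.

Need Σ_{k=1}^{K} δ^k ≥ (10−8)/(8−6) = 1.0000 at δ = 7/8.
At K = 1 the sum is 0.8750 < 1.0000; at K = 2 it is 1.6406 ≥ 1.0000.
So the minimum punishment length is K = 2.

2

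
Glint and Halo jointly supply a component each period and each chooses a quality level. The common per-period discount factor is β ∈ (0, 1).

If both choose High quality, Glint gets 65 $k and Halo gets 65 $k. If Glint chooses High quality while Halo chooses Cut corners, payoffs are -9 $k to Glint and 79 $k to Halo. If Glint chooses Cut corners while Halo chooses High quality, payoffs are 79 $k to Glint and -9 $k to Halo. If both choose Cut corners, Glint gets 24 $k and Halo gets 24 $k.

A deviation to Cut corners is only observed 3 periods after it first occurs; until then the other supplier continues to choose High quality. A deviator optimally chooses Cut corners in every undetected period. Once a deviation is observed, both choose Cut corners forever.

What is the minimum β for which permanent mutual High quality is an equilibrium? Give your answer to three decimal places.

0.634

The best deviation is to choose Cut corners for all 3 undetected periods, earning 79 each, then 24 forever once detected.
Deviation value: 79(1−β^3)/(1−β) + 24β^3/(1−β); cooperation value: 65/(1−β).
IC: 65 ≥ 79(1−β^3) + 24β^3 = 79 − 55β^3.
So β^3 ≥ 14/55, giving β ≥ (14/55)^(1/3) ≈ 0.634.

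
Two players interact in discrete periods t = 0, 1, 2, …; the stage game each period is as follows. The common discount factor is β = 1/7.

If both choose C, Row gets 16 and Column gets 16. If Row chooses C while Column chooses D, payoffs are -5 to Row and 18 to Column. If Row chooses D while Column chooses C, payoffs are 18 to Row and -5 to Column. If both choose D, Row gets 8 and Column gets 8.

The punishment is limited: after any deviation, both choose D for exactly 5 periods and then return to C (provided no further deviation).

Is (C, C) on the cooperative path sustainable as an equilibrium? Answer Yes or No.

No

Comparing payoff streams over the 6 periods until play realigns: cooperate → 16(1+β+…+β^5); deviate → 18 + 8(β+…+β^5).
Cooperation is sustained iff (16−8)(β+…+β^5) ≥ 18−16.
β+…+β^5 = 1/7·(1−(1/7)^5)/(1−1/7) = 0.1667, and (18−16)/(16−8) = 0.2500.
0.1667 < 0.2500, so cooperation is not sustainable.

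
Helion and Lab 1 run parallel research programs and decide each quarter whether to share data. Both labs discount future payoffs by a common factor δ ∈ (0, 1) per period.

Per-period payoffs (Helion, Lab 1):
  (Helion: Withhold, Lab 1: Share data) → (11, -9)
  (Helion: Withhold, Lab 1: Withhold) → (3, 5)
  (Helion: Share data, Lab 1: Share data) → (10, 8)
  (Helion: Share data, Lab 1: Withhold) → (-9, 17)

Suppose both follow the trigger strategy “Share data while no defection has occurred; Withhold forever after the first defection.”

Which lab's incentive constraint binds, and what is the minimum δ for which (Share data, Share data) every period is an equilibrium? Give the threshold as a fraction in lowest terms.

Helion's threshold: (11−10)/(11−3) = 1/8.
Lab 1's threshold: (17−8)/(17−5) = 3/4.
1/8 < 3/4, so Lab 1 binds and δ* = 3/4.

Lab 1; δ ≥ 3/4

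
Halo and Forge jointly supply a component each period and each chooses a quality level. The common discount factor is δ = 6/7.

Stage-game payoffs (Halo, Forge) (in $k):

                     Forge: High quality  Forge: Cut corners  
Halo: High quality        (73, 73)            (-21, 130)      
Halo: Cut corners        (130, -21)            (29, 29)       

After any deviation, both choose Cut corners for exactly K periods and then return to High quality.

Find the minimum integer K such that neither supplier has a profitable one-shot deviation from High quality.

IC: δ(1−δ^K)/(1−δ) ≥ (130−73)/(73−29) = 57/44.
With δ = 6/7: need 1 − δ^K ≥ 57/44·(1−6/7)/(6/7), i.e. δ^K ≤ 0.7841.
Since (6/7)^1 = 0.8571 and (6/7)^2 = 0.7347, the smallest such K is 2.

2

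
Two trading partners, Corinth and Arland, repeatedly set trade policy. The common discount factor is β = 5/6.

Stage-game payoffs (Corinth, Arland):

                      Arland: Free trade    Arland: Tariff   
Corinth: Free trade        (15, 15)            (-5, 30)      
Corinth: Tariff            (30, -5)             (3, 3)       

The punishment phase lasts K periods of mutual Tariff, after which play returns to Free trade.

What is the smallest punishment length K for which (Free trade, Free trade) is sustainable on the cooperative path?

No profitable deviation requires (15−3)(β+…+β^K) ≥ 30−15, i.e. β+…+β^K ≥ 5/4 ≈ 1.2500.
With β = 5/6, the partial sums are K=1: 0.8333, K=2: 1.5278.
K = 2 is the first length at which the sum reaches 1.2500.

2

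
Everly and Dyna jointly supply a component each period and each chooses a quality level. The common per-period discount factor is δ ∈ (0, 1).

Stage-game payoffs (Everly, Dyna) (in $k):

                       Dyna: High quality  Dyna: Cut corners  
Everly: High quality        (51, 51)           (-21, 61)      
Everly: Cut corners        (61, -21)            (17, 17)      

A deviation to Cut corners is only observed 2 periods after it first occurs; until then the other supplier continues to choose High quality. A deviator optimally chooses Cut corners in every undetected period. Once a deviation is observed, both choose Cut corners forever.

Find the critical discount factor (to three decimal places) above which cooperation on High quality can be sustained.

0.477

A deviator earns 61 for 2 periods, then 17 forever; cooperating earns 51 forever. Multiplying the IC by (1−δ):
51 ≥ 61(1−δ^2) + 17δ^2, so 44·δ^2 ≥ 10 and δ^2 ≥ 5/22.
δ ≥ (5/22)^(1/2) ≈ 0.477.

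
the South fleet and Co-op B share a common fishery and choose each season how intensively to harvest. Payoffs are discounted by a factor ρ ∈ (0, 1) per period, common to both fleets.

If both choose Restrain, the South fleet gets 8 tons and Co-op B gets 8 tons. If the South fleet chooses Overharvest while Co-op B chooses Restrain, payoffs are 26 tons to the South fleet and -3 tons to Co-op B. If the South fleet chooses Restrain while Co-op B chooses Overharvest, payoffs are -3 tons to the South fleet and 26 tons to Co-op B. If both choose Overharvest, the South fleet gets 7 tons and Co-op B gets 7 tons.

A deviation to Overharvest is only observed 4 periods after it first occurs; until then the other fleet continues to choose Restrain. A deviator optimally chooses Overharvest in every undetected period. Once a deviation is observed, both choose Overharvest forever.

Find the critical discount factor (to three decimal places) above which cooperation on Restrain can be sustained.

0.987

The best deviation is to choose Overharvest for all 4 undetected periods, earning 26 each, then 7 forever once detected.
Deviation value: 26(1−ρ^4)/(1−ρ) + 7ρ^4/(1−ρ); cooperation value: 8/(1−ρ).
IC: 8 ≥ 26(1−ρ^4) + 7ρ^4 = 26 − 19ρ^4.
So ρ^4 ≥ 18/19, giving ρ ≥ (18/19)^(1/4) ≈ 0.987.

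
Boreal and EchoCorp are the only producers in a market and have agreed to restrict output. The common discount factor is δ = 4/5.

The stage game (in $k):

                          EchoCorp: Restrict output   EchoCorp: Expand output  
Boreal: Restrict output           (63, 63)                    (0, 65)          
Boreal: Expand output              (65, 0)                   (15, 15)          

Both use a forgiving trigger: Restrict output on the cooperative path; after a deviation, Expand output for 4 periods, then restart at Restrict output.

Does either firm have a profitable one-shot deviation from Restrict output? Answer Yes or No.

No

Comparing payoff streams over the 5 periods until play realigns: cooperate → 63(1+δ+…+δ^4); deviate → 65 + 15(δ+…+δ^4).
Cooperation is sustained iff (63−15)(δ+…+δ^4) ≥ 65−63.
δ+…+δ^4 = 4/5·(1−(4/5)^4)/(1−4/5) = 2.3616, and (65−63)/(63−15) = 0.0417.
2.3616 ≥ 0.0417, so cooperation is sustainable.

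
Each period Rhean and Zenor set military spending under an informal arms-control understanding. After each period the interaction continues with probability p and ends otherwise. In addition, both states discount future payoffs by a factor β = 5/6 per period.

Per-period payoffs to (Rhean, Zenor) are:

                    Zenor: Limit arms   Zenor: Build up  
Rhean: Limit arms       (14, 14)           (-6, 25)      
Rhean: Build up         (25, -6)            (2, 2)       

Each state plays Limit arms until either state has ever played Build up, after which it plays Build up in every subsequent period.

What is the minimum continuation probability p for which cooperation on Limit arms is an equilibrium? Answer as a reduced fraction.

Expected continuation weight on next period's payoff is β·p = 5/6·p, which plays the role of the discount factor.
Cooperation requires 5/6·p ≥ (25−14)/(25−2) = 11/23, hence p ≥ 66/115.

66/115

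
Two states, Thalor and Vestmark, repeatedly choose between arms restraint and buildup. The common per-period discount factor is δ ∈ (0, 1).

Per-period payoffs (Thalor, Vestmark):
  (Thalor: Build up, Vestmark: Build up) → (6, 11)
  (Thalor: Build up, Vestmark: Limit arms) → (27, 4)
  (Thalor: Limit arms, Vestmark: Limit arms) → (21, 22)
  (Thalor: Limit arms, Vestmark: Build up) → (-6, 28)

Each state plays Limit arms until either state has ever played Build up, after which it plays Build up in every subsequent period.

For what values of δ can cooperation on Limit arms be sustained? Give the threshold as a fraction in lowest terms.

6/17

For Thalor: deviation gain 27−21 = 6, per-period punishment loss 21−6 = 15. IC gives δ ≥ 6/21 = 2/7.
For Vestmark: gain 6, loss 11 per period, so δ ≥ 6/17.
The tighter constraint is Vestmark's, so cooperation needs δ ≥ 6/17.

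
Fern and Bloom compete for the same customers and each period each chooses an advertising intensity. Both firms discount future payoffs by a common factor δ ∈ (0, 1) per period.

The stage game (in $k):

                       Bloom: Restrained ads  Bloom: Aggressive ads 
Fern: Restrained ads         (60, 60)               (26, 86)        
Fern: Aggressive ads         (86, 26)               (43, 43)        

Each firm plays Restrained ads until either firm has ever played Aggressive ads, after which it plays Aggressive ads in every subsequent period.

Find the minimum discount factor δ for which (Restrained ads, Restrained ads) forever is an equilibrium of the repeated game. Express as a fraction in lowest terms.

One-period gain from deviating is 86 − 60 = 26. The loss is 60 − 43 = 17 in every subsequent period, with present value 17·δ/(1−δ).
Deviation is unprofitable when 17·δ/(1−δ) ≥ 26, i.e. δ/(1−δ) ≥ 26/17.
Equivalently δ ≥ 26/(26+17) = 26/43.

26/43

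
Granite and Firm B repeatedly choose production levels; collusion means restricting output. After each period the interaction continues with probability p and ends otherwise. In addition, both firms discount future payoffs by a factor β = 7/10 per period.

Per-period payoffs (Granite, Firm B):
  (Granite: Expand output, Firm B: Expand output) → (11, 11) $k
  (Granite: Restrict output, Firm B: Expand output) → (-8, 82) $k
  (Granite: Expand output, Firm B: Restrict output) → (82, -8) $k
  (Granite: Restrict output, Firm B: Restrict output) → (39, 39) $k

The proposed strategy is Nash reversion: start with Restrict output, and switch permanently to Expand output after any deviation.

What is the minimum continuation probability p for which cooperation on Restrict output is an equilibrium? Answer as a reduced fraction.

430/497

Expected continuation weight on next period's payoff is β·p = 7/10·p, which plays the role of the discount factor.
Cooperation requires 7/10·p ≥ (82−39)/(82−11) = 43/71, hence p ≥ 430/497.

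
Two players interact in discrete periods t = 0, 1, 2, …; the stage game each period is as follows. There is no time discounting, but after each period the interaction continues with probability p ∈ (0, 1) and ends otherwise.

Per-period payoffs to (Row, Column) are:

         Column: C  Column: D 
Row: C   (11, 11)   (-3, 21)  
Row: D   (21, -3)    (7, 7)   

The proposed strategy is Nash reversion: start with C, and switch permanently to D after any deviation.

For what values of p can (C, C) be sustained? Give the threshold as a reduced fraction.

Expected cooperation value is 11 + p·11 + p²·11 + … = 11/(1−p); deviation gives 21 + p·7/(1−p).
11 ≥ 21(1−p) + 7p ⇒ 14p ≥ 10 ⇒ p ≥ 10/14 = 5/7.

5/7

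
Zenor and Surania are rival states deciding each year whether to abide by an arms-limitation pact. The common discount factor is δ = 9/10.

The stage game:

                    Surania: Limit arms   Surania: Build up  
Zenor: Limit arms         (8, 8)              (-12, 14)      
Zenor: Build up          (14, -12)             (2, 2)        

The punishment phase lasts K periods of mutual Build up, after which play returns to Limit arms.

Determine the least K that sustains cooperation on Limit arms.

Need Σ_{k=1}^{K} δ^k ≥ (14−8)/(8−2) = 1.0000 at δ = 9/10.
At K = 1 the sum is 0.9000 < 1.0000; at K = 2 it is 1.7100 ≥ 1.0000.
So the minimum punishment length is K = 2.

2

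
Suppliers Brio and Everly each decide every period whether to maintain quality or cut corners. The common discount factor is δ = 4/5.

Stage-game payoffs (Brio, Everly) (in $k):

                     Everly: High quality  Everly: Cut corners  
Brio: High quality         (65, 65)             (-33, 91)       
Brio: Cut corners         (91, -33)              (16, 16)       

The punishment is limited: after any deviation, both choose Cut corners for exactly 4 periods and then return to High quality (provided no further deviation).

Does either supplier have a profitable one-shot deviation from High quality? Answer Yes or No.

A one-shot deviation gives 91 now, then 16 for 4 periods, then back to 65.
Gain from deviating: (91−65) today; loss: (65−16) in each of the next 4 periods.
No-deviation condition: (65−16)(δ+…+δ^4) ≥ 91−65, i.e. δ+…+δ^4 ≥ 26/49.
At δ = 4/5: δ+…+δ^4 = 2.3616 ≥ 0.5306.
So cooperation is sustainable.

No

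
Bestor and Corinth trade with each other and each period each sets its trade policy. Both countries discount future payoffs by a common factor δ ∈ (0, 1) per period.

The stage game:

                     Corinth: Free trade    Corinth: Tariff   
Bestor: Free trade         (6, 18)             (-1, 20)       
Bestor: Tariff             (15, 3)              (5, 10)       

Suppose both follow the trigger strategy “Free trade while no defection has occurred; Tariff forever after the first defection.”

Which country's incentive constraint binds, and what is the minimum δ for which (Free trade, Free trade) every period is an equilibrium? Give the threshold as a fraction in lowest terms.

Bestor; δ ≥ 9/10

Bestor: cooperation gives 6 each period; deviation gives 15 once then 5 forever.
  6/(1−δ) ≥ 15 + 5δ/(1−δ) ⇒ δ ≥ 9/10.
Corinth: cooperation gives 18 each period; deviation gives 20 once then 10 forever.
  δ ≥ 2/10 = 1/5.
Both must hold, so the binding constraint is Bestor's: δ ≥ 9/10.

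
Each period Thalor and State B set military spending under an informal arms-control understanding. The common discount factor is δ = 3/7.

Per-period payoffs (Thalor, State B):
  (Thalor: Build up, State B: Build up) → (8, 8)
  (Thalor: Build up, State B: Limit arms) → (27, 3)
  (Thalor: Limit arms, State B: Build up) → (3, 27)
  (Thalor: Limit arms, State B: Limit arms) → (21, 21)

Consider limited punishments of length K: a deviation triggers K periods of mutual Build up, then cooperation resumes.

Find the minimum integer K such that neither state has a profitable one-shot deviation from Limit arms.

Need Σ_{k=1}^{K} δ^k ≥ (27−21)/(21−8) = 0.4615 at δ = 3/7.
At K = 1 the sum is 0.4286 < 0.4615; at K = 2 it is 0.6122 ≥ 0.4615.
So the minimum punishment length is K = 2.

2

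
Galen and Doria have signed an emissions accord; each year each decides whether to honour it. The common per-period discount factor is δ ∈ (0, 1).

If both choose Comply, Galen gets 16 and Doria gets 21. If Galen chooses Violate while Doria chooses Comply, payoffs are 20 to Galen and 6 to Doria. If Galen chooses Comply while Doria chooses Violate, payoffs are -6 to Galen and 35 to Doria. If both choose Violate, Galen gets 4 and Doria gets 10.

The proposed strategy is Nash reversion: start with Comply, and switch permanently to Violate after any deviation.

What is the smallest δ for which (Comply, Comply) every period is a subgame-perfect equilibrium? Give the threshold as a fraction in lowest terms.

14/25

Galen's threshold: (20−16)/(20−4) = 1/4.
Doria's threshold: (35−21)/(35−10) = 14/25.
1/4 < 14/25, so Doria binds and δ* = 14/25.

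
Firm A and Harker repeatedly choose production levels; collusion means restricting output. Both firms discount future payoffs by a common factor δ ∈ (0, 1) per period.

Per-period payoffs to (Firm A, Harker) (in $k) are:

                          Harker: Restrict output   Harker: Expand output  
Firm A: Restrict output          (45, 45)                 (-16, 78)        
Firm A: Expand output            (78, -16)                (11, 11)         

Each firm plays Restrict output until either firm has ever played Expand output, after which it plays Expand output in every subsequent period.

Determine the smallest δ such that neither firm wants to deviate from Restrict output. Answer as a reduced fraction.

33/67

Cooperation forever yields 45 each period: 45/(1−δ).
Deviating yields 78 once, then 11 forever: 78 + 11δ/(1−δ).
No profitable deviation requires 45/(1−δ) ≥ 78 + 11δ/(1−δ).
Multiplying by (1−δ): 45 ≥ 78(1−δ) + 11δ = 78 − 67δ.
So 67δ ≥ 33, i.e. δ ≥ 33/67.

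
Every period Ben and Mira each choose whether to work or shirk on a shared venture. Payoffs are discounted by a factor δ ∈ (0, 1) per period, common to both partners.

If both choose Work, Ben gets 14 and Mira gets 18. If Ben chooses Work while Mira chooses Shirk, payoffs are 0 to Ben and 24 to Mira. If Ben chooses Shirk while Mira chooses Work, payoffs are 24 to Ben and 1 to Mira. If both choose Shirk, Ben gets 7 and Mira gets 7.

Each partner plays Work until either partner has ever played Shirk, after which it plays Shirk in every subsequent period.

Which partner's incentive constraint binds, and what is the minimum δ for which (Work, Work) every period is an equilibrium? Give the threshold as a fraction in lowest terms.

Ben's threshold: (24−14)/(24−7) = 10/17.
Mira's threshold: (24−18)/(24−7) = 6/17.
10/17 > 6/17, so Ben binds and δ* = 10/17.

Ben; δ ≥ 10/17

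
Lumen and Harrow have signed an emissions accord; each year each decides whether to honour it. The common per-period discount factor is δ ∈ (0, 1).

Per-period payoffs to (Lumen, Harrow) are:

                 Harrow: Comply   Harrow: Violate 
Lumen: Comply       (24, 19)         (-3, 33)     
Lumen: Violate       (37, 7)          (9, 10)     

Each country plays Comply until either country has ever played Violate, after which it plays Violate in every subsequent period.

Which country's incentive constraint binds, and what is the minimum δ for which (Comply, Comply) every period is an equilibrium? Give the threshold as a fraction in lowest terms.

Lumen: cooperation gives 24 each period; deviation gives 37 once then 9 forever.
  24/(1−δ) ≥ 37 + 9δ/(1−δ) ⇒ δ ≥ 13/28.
Harrow: cooperation gives 19 each period; deviation gives 33 once then 10 forever.
  δ ≥ 14/23.
Both must hold, so the binding constraint is Harrow's: δ ≥ 14/23.

Harrow; δ ≥ 14/23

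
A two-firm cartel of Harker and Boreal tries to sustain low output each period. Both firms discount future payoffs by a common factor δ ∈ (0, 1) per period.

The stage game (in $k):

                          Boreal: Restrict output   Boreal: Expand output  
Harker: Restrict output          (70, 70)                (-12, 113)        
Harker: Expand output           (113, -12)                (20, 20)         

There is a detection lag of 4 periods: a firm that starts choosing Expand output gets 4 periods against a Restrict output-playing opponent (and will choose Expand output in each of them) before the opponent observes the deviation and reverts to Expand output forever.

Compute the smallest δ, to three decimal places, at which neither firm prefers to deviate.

The best deviation is to choose Expand output for all 4 undetected periods, earning 113 each, then 20 forever once detected.
Deviation value: 113(1−δ^4)/(1−δ) + 20δ^4/(1−δ); cooperation value: 70/(1−δ).
IC: 70 ≥ 113(1−δ^4) + 20δ^4 = 113 − 93δ^4.
So δ^4 ≥ 43/93, giving δ ≥ (43/93)^(1/4) ≈ 0.825.

0.825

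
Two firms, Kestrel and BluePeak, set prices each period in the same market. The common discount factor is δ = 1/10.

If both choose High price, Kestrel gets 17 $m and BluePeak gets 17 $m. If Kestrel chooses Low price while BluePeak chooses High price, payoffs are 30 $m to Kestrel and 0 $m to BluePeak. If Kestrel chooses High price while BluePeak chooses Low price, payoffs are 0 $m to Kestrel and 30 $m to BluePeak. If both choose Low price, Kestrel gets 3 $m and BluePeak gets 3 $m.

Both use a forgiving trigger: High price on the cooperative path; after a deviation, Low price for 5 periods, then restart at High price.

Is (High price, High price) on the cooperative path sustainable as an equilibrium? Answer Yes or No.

No

A one-shot deviation gives 30 now, then 3 for 5 periods, then back to 17.
Gain from deviating: (30−17) today; loss: (17−3) in each of the next 5 periods.
No-deviation condition: (17−3)(δ+…+δ^5) ≥ 30−17, i.e. δ+…+δ^5 ≥ 13/14.
At δ = 1/10: δ+…+δ^5 = 0.1111 < 0.9286.
So cooperation is not sustainable.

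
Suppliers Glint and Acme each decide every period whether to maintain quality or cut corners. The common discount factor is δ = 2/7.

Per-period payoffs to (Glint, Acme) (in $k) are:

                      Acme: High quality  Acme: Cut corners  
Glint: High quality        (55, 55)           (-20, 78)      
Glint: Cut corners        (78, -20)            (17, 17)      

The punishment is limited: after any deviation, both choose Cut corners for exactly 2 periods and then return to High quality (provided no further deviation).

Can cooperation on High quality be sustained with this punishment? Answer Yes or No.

No

Comparing payoff streams over the 3 periods until play realigns: cooperate → 55(1+δ+…+δ^2); deviate → 78 + 17(δ+…+δ^2).
Cooperation is sustained iff (55−17)(δ+…+δ^2) ≥ 78−55.
δ+…+δ^2 = 2/7·(1−(2/7)^2)/(1−2/7) = 0.3673, and (78−55)/(55−17) = 0.6053.
0.3673 < 0.6053, so cooperation is not sustainable.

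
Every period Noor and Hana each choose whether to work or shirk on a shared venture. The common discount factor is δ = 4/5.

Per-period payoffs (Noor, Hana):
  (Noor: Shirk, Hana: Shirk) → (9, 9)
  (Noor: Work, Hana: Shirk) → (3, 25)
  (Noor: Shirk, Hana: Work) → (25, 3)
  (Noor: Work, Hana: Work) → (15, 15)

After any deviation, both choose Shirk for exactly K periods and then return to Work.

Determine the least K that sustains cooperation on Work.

3

No profitable deviation requires (15−9)(δ+…+δ^K) ≥ 25−15, i.e. δ+…+δ^K ≥ 5/3 ≈ 1.6667.
With δ = 4/5, the partial sums are K=1: 0.8000, K=2: 1.4400, K=3: 1.9520.
K = 3 is the first length at which the sum reaches 1.6667.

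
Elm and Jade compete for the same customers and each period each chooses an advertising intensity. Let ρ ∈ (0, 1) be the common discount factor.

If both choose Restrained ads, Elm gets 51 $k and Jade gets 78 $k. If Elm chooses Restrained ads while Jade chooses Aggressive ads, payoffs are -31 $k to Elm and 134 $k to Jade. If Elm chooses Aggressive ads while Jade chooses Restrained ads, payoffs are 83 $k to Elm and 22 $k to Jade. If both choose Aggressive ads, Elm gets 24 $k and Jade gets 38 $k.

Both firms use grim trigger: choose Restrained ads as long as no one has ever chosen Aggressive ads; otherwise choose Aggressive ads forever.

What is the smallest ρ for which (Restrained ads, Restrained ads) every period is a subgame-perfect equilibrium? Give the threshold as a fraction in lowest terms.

7/12

Elm's threshold: (83−51)/(83−24) = 32/59.
Jade's threshold: (134−78)/(134−38) = 7/12.
32/59 < 7/12, so Jade binds and ρ* = 7/12.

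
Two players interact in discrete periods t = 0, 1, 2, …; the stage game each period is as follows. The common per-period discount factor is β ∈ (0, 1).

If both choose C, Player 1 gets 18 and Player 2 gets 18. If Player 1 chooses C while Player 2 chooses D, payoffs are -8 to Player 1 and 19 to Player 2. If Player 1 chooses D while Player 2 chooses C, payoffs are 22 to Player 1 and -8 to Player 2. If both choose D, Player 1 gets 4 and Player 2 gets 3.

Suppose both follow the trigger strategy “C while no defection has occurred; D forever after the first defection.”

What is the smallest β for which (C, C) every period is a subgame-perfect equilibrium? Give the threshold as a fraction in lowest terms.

Player 1's threshold: (22−18)/(22−4) = 2/9.
Player 2's threshold: (19−18)/(19−3) = 1/16.
2/9 > 1/16, so Player 1 binds and β* = 2/9.

2/9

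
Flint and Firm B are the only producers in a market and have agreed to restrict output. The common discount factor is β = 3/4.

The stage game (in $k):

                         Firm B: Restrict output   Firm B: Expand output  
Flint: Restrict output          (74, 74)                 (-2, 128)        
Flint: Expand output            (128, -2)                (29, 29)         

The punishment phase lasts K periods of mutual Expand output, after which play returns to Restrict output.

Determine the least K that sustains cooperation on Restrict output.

2

Need Σ_{k=1}^{K} β^k ≥ (128−74)/(74−29) = 1.2000 at β = 3/4.
At K = 1 the sum is 0.7500 < 1.2000; at K = 2 it is 1.3125 ≥ 1.2000.
So the minimum punishment length is K = 2.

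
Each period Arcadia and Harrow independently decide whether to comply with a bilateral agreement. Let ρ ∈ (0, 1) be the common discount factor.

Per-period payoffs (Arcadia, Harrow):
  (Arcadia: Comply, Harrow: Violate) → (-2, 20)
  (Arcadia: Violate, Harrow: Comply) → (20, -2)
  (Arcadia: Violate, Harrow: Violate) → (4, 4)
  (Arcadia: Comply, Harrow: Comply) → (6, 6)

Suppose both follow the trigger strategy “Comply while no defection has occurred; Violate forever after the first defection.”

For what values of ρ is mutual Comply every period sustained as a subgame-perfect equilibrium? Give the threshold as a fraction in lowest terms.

7/8

Cooperation forever yields 6 each period: 6/(1−ρ).
Deviating yields 20 once, then 4 forever: 20 + 4ρ/(1−ρ).
No profitable deviation requires 6/(1−ρ) ≥ 20 + 4ρ/(1−ρ).
Multiplying by (1−ρ): 6 ≥ 20(1−ρ) + 4ρ = 20 − 16ρ.
So 16ρ ≥ 14, i.e. ρ ≥ 14/16 = 7/8.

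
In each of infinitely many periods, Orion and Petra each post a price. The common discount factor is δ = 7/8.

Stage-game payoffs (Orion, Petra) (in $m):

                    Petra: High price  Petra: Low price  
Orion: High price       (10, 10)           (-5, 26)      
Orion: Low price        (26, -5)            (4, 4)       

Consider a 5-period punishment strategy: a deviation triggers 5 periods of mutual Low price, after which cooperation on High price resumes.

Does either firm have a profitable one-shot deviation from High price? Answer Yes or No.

No

IC: δ+…+δ^5 ≥ (26−10)/(10−4) = 8/3.
At δ = 7/8: partial sum = 3.4096 ≥ 2.6667. Cooperation sustainable.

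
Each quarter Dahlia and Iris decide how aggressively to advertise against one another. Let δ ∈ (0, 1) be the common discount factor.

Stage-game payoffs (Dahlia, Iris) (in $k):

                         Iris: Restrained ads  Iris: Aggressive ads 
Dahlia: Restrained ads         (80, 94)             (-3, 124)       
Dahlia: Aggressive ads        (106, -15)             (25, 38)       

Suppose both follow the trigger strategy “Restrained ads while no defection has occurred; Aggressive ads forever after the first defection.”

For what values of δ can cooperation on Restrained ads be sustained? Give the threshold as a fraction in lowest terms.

Dahlia: cooperation gives 80 each period; deviation gives 106 once then 25 forever.
  80/(1−δ) ≥ 106 + 25δ/(1−δ) ⇒ δ ≥ 26/81.
Iris: cooperation gives 94 each period; deviation gives 124 once then 38 forever.
  δ ≥ 30/86 = 15/43.
Both must hold, so the binding constraint is Iris's: δ ≥ 15/43.

15/43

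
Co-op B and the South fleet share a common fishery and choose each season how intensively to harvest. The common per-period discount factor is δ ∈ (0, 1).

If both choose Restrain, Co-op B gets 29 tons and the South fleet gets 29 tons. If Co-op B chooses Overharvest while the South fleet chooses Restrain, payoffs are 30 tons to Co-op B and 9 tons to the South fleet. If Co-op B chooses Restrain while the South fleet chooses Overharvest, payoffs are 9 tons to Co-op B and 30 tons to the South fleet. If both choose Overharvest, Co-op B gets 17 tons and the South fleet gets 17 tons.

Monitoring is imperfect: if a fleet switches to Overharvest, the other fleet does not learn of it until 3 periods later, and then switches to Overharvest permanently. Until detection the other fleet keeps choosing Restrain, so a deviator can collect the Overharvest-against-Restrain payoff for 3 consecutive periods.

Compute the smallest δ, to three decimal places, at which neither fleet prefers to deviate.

0.425

A deviator earns 30 for 3 periods, then 17 forever; cooperating earns 29 forever. Multiplying the IC by (1−δ):
29 ≥ 30(1−δ^3) + 17δ^3, so 13·δ^3 ≥ 1 and δ^3 ≥ 1/13.
δ ≥ (1/13)^(1/3) ≈ 0.425.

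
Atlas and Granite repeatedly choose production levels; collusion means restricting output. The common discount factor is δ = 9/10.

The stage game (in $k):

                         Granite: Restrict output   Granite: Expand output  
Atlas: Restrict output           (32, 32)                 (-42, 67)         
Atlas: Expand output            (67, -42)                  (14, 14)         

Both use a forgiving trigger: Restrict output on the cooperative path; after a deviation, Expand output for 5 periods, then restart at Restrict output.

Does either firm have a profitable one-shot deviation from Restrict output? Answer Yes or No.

Comparing payoff streams over the 6 periods until play realigns: cooperate → 32(1+δ+…+δ^5); deviate → 67 + 14(δ+…+δ^5).
Cooperation is sustained iff (32−14)(δ+…+δ^5) ≥ 67−32.
δ+…+δ^5 = 9/10·(1−(9/10)^5)/(1−9/10) = 3.6856, and (67−32)/(32−14) = 1.9444.
3.6856 ≥ 1.9444, so cooperation is sustainable.

No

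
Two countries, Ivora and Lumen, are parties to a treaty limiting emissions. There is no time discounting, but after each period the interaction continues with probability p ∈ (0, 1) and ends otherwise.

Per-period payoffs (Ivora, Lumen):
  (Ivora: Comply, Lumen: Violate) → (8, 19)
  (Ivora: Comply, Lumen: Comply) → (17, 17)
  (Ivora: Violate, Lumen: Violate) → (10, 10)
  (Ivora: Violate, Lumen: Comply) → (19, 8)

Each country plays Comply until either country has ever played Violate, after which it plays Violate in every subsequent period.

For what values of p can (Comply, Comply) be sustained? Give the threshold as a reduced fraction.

Expected cooperation value is 17 + p·17 + p²·17 + … = 17/(1−p); deviation gives 19 + p·10/(1−p).
17 ≥ 19(1−p) + 10p ⇒ 9p ≥ 2 ⇒ p ≥ 2/9.

2/9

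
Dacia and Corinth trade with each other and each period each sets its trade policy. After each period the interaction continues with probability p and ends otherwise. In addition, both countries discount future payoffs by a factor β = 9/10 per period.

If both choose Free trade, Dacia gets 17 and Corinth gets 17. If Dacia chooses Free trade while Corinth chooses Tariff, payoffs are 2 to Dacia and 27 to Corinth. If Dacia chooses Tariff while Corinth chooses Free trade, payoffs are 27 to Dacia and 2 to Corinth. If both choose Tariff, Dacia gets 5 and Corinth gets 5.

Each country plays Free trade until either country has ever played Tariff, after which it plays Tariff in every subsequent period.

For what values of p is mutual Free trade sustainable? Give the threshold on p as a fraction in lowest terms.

50/99

With continuation probability p and discount β, the effective per-period discount factor is βp.
Grim-trigger IC: βp ≥ (27−17)/(27−5) = 5/11.
So p ≥ (5/11)/(9/10) = 50/99.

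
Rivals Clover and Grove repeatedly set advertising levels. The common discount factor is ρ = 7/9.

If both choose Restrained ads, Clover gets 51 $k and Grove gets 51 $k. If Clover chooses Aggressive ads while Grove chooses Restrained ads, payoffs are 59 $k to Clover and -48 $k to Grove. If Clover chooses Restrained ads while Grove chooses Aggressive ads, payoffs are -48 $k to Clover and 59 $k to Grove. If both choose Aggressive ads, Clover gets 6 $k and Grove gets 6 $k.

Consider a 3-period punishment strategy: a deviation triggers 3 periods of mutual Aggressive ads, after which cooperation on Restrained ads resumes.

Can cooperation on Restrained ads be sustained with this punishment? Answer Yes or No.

A one-shot deviation gives 59 now, then 6 for 3 periods, then back to 51.
Gain from deviating: (59−51) today; loss: (51−6) in each of the next 3 periods.
No-deviation condition: (51−6)(ρ+…+ρ^3) ≥ 59−51, i.e. ρ+…+ρ^3 ≥ 8/45.
At ρ = 7/9: ρ+…+ρ^3 = 1.8532 ≥ 0.1778.
So cooperation is sustainable.

Yes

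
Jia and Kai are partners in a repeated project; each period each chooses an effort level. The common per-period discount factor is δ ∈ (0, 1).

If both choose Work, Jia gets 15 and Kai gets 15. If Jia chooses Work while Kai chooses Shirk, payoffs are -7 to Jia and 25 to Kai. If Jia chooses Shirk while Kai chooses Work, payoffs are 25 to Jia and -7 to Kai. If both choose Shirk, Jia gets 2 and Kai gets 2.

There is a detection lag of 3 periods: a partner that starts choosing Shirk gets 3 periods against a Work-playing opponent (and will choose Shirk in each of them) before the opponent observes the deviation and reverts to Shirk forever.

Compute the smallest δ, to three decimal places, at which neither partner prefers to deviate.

The best deviation is to choose Shirk for all 3 undetected periods, earning 25 each, then 2 forever once detected.
Deviation value: 25(1−δ^3)/(1−δ) + 2δ^3/(1−δ); cooperation value: 15/(1−δ).
IC: 15 ≥ 25(1−δ^3) + 2δ^3 = 25 − 23δ^3.
So δ^3 ≥ 10/23, giving δ ≥ (10/23)^(1/3) ≈ 0.758.

0.758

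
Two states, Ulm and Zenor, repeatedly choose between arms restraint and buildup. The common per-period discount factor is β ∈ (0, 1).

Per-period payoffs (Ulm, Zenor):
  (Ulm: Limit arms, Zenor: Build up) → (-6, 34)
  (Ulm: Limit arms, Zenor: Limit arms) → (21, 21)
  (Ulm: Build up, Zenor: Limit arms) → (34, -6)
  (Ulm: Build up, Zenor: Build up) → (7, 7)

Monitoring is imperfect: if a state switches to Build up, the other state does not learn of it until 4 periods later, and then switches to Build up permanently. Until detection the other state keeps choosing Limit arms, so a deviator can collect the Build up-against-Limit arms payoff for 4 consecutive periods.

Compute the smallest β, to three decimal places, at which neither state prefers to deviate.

Deviating for the 4 undetected periods gains 34−21 = 13 per period over cooperation, then loses 21−7 = 14 per period forever once punishment starts.
Gain: 13(1 + β + … + β^3); loss: 14·β^4/(1−β).
No profitable deviation ⇔ 13(1−β^4) ≤ 14·β^4, i.e. β^4 ≥ 13/(13+14) = 13/27.
Hence β ≥ (13/27)^(1/4) ≈ 0.833.

0.833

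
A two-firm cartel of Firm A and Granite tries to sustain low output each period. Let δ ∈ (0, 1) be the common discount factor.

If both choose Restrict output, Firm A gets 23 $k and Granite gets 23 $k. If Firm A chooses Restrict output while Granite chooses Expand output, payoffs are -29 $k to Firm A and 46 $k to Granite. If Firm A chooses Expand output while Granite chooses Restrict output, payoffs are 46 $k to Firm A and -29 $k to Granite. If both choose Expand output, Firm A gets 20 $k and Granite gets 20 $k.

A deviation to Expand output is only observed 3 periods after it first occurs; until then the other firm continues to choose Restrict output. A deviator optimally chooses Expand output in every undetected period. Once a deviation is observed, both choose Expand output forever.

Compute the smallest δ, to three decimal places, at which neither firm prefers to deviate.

Deviating for the 3 undetected periods gains 46−23 = 23 per period over cooperation, then loses 23−20 = 3 per period forever once punishment starts.
Gain: 23(1 + δ + … + δ^2); loss: 3·δ^3/(1−δ).
No profitable deviation ⇔ 23(1−δ^3) ≤ 3·δ^3, i.e. δ^3 ≥ 23/(23+3) = 23/26.
Hence δ ≥ (23/26)^(1/3) ≈ 0.960.

0.960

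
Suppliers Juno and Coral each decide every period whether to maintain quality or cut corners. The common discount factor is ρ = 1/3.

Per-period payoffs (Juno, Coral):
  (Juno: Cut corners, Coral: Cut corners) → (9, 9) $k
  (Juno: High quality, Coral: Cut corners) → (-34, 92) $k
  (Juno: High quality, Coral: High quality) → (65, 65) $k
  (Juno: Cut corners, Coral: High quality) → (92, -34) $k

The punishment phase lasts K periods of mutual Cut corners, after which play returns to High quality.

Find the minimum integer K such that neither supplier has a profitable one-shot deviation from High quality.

4

No profitable deviation requires (65−9)(ρ+…+ρ^K) ≥ 92−65, i.e. ρ+…+ρ^K ≥ 27/56 ≈ 0.4821.
With ρ = 1/3, the partial sums are K=1: 0.3333, K=2: 0.4444, K=3: 0.4815, K=4: 0.4938.
K = 4 is the first length at which the sum reaches 0.4821.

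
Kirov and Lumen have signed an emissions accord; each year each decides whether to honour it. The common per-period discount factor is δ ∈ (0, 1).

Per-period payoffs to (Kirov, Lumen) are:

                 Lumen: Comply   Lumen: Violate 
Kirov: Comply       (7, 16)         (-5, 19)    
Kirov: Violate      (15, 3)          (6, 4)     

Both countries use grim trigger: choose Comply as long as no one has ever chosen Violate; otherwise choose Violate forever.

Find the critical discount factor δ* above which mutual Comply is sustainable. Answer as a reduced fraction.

8/9

Kirov's threshold: (15−7)/(15−6) = 8/9.
Lumen's threshold: (19−16)/(19−4) = 1/5.
8/9 > 1/5, so Kirov binds and δ* = 8/9.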